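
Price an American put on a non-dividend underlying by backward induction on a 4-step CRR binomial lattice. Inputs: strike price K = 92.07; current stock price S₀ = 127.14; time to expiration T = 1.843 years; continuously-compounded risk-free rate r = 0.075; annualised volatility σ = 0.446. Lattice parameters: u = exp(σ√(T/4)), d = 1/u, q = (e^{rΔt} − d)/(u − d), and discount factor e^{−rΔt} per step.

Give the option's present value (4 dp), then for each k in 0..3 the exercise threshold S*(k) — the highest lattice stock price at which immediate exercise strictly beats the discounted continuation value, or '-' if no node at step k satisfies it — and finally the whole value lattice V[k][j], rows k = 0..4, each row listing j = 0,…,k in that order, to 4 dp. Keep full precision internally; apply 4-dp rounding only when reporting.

price = 9.0780
boundary = - - - 51.2683
tree:
9.0780
15.5007 2.8400
25.6976 5.6762 0.0000
40.8017 11.3450 0.0000 0.0000
54.1933 22.6752 0.0000 0.0000 0.0000

params: Δt=0.46075 u=1.35356 d=0.73879 q=0.48208 e^(-rΔt)=0.96603
t_4 payoffs: 54.1933 22.6752 0.0000 0.0000 0.0000
t_3: node(3,0) S=51.2683 payoff=40.8017 vs cont=37.6744 → 40.8017 [stop]  node(3,1) S=93.9301 payoff=0.0000 vs cont=11.3450 → 11.3450 [wait]  node(3,2) S=172.0917 payoff=0.0000 vs cont=0.0000 → 0.0000 [wait]  node(3,3) S=315.2935 payoff=0.0000 vs cont=0.0000 → 0.0000 [wait]  ⇒ S*(3)=51.2683
t_2: node(2,0) S=69.3948 payoff=22.6752 vs cont=25.6976 → 25.6976 [wait]  node(2,1) S=127.1400 payoff=0.0000 vs cont=5.6762 → 5.6762 [wait]  node(2,2) S=232.9364 payoff=0.0000 vs cont=0.0000 → 0.0000 [wait]  ⇒ S*(2)=-
t_1: node(1,0) S=93.9301 payoff=0.0000 vs cont=15.5007 → 15.5007 [wait]  node(1,1) S=172.0917 payoff=0.0000 vs cont=2.8400 → 2.8400 [wait]  ⇒ S*(1)=-
t_0: node(0,0) S=127.1400 payoff=0.0000 vs cont=9.0780 → 9.0780 [wait]  ⇒ S*(0)=-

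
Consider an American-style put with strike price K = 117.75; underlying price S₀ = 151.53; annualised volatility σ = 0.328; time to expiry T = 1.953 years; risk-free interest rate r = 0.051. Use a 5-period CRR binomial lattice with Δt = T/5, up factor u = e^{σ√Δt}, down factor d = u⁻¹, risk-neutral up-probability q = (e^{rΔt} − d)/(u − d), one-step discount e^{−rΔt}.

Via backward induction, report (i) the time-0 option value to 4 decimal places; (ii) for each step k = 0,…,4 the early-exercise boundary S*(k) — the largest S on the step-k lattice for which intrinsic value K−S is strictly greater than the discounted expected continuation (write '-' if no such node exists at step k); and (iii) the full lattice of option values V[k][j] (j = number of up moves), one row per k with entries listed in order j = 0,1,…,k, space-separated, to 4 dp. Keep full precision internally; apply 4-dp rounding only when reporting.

price = 7.3607
boundary = - - - 81.9249 66.7404
tree:
7.3607
12.8609 2.1065
21.8792 4.2778 0.0000
35.8251 8.6871 0.0000 0.0000
51.0096 17.6413 0.0000 0.0000 0.0000
63.3798 35.8251 0.0000 0.0000 0.0000 0.0000

Δt=0.39060  u=1.22752  d=0.81465  q=0.49766  discount=0.98028
step 5 (expiry): payoffs max(K−S,0) = 63.3798 35.8251 0.0000 0.0000 0.0000 0.0000
step 4: (k=4,j=0): S=66.7404, (K−S)⁺=51.0096, hold=48.6872 ⇒ V=51.0096 exercise | (k=4,j=1): S=100.5642, (K−S)⁺=17.1858, hold=17.6413 ⇒ V=17.6413 continue | (k=4,j=2): S=151.5300, (K−S)⁺=0.0000, hold=0.0000 ⇒ V=0.0000 continue | (k=4,j=3): S=228.3251, (K−S)⁺=0.0000, hold=0.0000 ⇒ V=0.0000 continue | (k=4,j=4): S=344.0398, (K−S)⁺=0.0000, hold=0.0000 ⇒ V=0.0000 continue  boundary S*=66.7404
step 3: (k=3,j=0): S=81.9249, (K−S)⁺=35.8251, hold=33.7249 ⇒ V=35.8251 exercise | (k=3,j=1): S=123.4443, (K−S)⁺=0.0000, hold=8.6871 ⇒ V=8.6871 continue | (k=3,j=2): S=186.0057, (K−S)⁺=0.0000, hold=0.0000 ⇒ V=0.0000 continue | (k=3,j=3): S=280.2729, (K−S)⁺=0.0000, hold=0.0000 ⇒ V=0.0000 continue  boundary S*=81.9249
step 2: (k=2,j=0): S=100.5642, (K−S)⁺=17.1858, hold=21.8792 ⇒ V=21.8792 continue | (k=2,j=1): S=151.5300, (K−S)⁺=0.0000, hold=4.2778 ⇒ V=4.2778 continue | (k=2,j=2): S=228.3251, (K−S)⁺=0.0000, hold=0.0000 ⇒ V=0.0000 continue  boundary S*=-
step 1: (k=1,j=0): S=123.4443, (K−S)⁺=0.0000, hold=12.8609 ⇒ V=12.8609 continue | (k=1,j=1): S=186.0057, (K−S)⁺=0.0000, hold=2.1065 ⇒ V=2.1065 continue  boundary S*=-
step 0: (k=0,j=0): S=151.5300, (K−S)⁺=0.0000, hold=7.3607 ⇒ V=7.3607 continue  boundary S*=-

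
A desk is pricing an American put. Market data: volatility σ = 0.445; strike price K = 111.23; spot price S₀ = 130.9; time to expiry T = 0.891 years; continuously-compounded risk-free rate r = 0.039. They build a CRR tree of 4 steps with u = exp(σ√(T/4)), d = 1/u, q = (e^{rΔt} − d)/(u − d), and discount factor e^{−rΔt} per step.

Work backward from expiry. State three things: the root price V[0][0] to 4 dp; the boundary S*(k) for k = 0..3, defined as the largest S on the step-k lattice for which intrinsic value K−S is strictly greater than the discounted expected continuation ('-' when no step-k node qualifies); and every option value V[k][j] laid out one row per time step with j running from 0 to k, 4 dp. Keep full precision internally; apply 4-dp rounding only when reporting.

Δt=0.22275, u=1.23371, d=0.81056, q=0.46831, disc=e^(-rΔt)=0.99135
k=4 terminal: V=max(K-S,0) → 54.7245 25.2267 0.0000 0.0000 0.0000
k=3: j=0 S=69.7113 intr=41.5187 cont=40.5566 V=41.5187[EX]; j=1 S=106.1029 intr=5.1271 cont=13.2969 V=13.2969[hold]; j=2 S=161.4923 intr=0.0000 cont=0.0000 V=0.0000[hold]; j=3 S=245.7969 intr=0.0000 cont=0.0000 V=0.0000[hold]  S*(3)=69.7113
k=2: j=0 S=86.0033 intr=25.2267 cont=28.0575 V=28.0575[hold]; j=1 S=130.9000 intr=0.0000 cont=7.0087 V=7.0087[hold]; j=2 S=199.2343 intr=0.0000 cont=0.0000 V=0.0000[hold]  S*(2)=-
k=1: j=0 S=106.1029 intr=5.1271 cont=18.0428 V=18.0428[hold]; j=1 S=161.4923 intr=0.0000 cont=3.6943 V=3.6943[hold]  S*(1)=-
k=0: j=0 S=130.9000 intr=0.0000 cont=11.2253 V=11.2253[hold]  S*(0)=-

price = 11.2253
boundary = - - - 69.7113
tree:
11.2253
18.0428 3.6943
28.0575 7.0087 0.0000
41.5187 13.2969 0.0000 0.0000
54.7245 25.2267 0.0000 0.0000 0.0000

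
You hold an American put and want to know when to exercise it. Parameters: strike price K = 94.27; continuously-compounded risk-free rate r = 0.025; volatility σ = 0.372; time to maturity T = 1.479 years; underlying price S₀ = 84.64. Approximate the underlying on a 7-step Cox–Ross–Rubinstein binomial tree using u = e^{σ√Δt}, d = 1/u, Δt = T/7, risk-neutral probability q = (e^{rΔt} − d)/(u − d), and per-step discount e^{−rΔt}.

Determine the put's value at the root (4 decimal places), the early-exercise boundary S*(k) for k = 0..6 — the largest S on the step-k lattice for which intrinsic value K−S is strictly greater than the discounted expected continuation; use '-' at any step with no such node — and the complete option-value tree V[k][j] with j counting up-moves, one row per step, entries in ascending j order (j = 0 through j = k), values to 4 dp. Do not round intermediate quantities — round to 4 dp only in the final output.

Δt=0.21129, u=1.18648, d=0.84283, q=0.47277, disc=e^(-rΔt)=0.99473
k=7 terminal: V=max(K-S,0) → 68.6991 58.2727 43.5952 22.9331 0.0000 0.0000 0.0000 0.0000
k=6: j=0 S=30.3395 intr=63.9305 cont=63.4339 V=63.9305[EX]; j=1 S=42.7101 intr=51.5599 cont=51.0633 V=51.5599[EX]; j=2 S=60.1247 intr=34.1453 cont=33.6486 V=34.1453[EX]; j=3 S=84.6400 intr=9.6300 cont=12.0274 V=12.0274[hold]; j=4 S=119.1511 intr=0.0000 cont=0.0000 V=0.0000[hold]; j=5 S=167.7338 intr=0.0000 cont=0.0000 V=0.0000[hold]; j=6 S=236.1257 intr=0.0000 cont=0.0000 V=0.0000[hold]  S*(6)=60.1247
k=5: j=0 S=35.9973 intr=58.2727 cont=57.7761 V=58.2727[EX]; j=1 S=50.6748 intr=43.5952 cont=43.0986 V=43.5952[EX]; j=2 S=71.3369 intr=22.9331 cont=23.5639 V=23.5639[hold]; j=3 S=100.4239 intr=0.0000 cont=6.3078 V=6.3078[hold]; j=4 S=141.3707 intr=0.0000 cont=0.0000 V=0.0000[hold]; j=5 S=199.0132 intr=0.0000 cont=0.0000 V=0.0000[hold]  S*(5)=50.6748
k=4: j=0 S=42.7101 intr=51.5599 cont=51.0633 V=51.5599[EX]; j=1 S=60.1247 intr=34.1453 cont=33.9453 V=34.1453[EX]; j=2 S=84.6400 intr=9.6300 cont=15.3246 V=15.3246[hold]; j=3 S=119.1511 intr=0.0000 cont=3.3082 V=3.3082[hold]; j=4 S=167.7338 intr=0.0000 cont=0.0000 V=0.0000[hold]  S*(4)=60.1247
k=3: j=0 S=50.6748 intr=43.5952 cont=43.0986 V=43.5952[EX]; j=1 S=71.3369 intr=22.9331 cont=25.1145 V=25.1145[hold]; j=2 S=100.4239 intr=0.0000 cont=9.5928 V=9.5928[hold]; j=3 S=141.3707 intr=0.0000 cont=1.7350 V=1.7350[hold]  S*(3)=50.6748
k=2: j=0 S=60.1247 intr=34.1453 cont=34.6745 V=34.6745[hold]; j=1 S=84.6400 intr=9.6300 cont=17.6827 V=17.6827[hold]; j=2 S=119.1511 intr=0.0000 cont=5.8469 V=5.8469[hold]  S*(2)=-
k=1: j=0 S=71.3369 intr=22.9331 cont=26.5010 V=26.5010[hold]; j=1 S=100.4239 intr=0.0000 cont=12.0235 V=12.0235[hold]  S*(1)=-
k=0: j=0 S=84.6400 intr=9.6300 cont=19.5530 V=19.5530[hold]  S*(0)=-

price = 19.5530
boundary = - - - 50.6748 60.1247 50.6748 60.1247
tree:
19.5530
26.5010 12.0235
34.6745 17.6827 5.8469
43.5952 25.1145 9.5928 1.7350
51.5599 34.1453 15.3246 3.3082 0.0000
58.2727 43.5952 23.5639 6.3078 0.0000 0.0000
63.9305 51.5599 34.1453 12.0274 0.0000 0.0000 0.0000
68.6991 58.2727 43.5952 22.9331 0.0000 0.0000 0.0000 0.0000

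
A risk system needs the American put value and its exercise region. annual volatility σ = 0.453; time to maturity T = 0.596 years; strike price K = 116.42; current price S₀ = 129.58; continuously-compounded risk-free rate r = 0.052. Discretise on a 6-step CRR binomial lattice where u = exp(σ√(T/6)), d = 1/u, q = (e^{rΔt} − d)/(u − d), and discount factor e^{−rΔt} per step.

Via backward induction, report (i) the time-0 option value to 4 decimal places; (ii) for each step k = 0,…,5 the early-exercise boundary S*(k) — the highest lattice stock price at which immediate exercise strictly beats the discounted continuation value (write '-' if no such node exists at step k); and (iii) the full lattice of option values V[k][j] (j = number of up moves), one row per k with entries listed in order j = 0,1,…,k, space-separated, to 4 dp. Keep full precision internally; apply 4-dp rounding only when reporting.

price = 10.4342
boundary = - - - - 73.2008 84.4348
tree:
10.4342
15.7761 4.8155
23.0838 8.1059 1.3373
32.4143 13.3218 2.5973 0.0000
43.2192 21.1710 5.0444 0.0000 0.0000
52.9585 31.9852 9.7969 0.0000 0.0000 0.0000
61.4020 43.2192 19.0272 0.0000 0.0000 0.0000 0.0000

Δt=0.09933  u=1.15347  d=0.86695  q=0.48244  discount=0.99485
step 6 (expiry): payoffs max(K−S,0) = 61.4020 43.2192 19.0272 0.0000 0.0000 0.0000 0.0000
step 5: (k=5,j=0): S=63.4615, (K−S)⁺=52.9585, hold=52.3587 ⇒ V=52.9585 exercise | (k=5,j=1): S=84.4348, (K−S)⁺=31.9852, hold=31.3854 ⇒ V=31.9852 exercise | (k=5,j=2): S=112.3395, (K−S)⁺=4.0805, hold=9.7969 ⇒ V=9.7969 continue | (k=5,j=3): S=149.4664, (K−S)⁺=0.0000, hold=0.0000 ⇒ V=0.0000 continue | (k=5,j=4): S=198.8632, (K−S)⁺=0.0000, hold=0.0000 ⇒ V=0.0000 continue | (k=5,j=5): S=264.5851, (K−S)⁺=0.0000, hold=0.0000 ⇒ V=0.0000 continue  boundary S*=84.4348
step 4: (k=4,j=0): S=73.2008, (K−S)⁺=43.2192, hold=42.6194 ⇒ V=43.2192 exercise | (k=4,j=1): S=97.3928, (K−S)⁺=19.0272, hold=21.1710 ⇒ V=21.1710 continue | (k=4,j=2): S=129.5800, (K−S)⁺=0.0000, hold=5.0444 ⇒ V=5.0444 continue | (k=4,j=3): S=172.4046, (K−S)⁺=0.0000, hold=0.0000 ⇒ V=0.0000 continue | (k=4,j=4): S=229.3823, (K−S)⁺=0.0000, hold=0.0000 ⇒ V=0.0000 continue  boundary S*=73.2008
step 3: (k=3,j=0): S=84.4348, (K−S)⁺=31.9852, hold=32.4143 ⇒ V=32.4143 continue | (k=3,j=1): S=112.3395, (K−S)⁺=4.0805, hold=13.3218 ⇒ V=13.3218 continue | (k=3,j=2): S=149.4664, (K−S)⁺=0.0000, hold=2.5973 ⇒ V=2.5973 continue | (k=3,j=3): S=198.8632, (K−S)⁺=0.0000, hold=0.0000 ⇒ V=0.0000 continue  boundary S*=-
step 2: (k=2,j=0): S=97.3928, (K−S)⁺=19.0272, hold=23.0838 ⇒ V=23.0838 continue | (k=2,j=1): S=129.5800, (K−S)⁺=0.0000, hold=8.1059 ⇒ V=8.1059 continue | (k=2,j=2): S=172.4046, (K−S)⁺=0.0000, hold=1.3373 ⇒ V=1.3373 continue  boundary S*=-
step 1: (k=1,j=0): S=112.3395, (K−S)⁺=4.0805, hold=15.7761 ⇒ V=15.7761 continue | (k=1,j=1): S=149.4664, (K−S)⁺=0.0000, hold=4.8155 ⇒ V=4.8155 continue  boundary S*=-
step 0: (k=0,j=0): S=129.5800, (K−S)⁺=0.0000, hold=10.4342 ⇒ V=10.4342 continue  boundary S*=-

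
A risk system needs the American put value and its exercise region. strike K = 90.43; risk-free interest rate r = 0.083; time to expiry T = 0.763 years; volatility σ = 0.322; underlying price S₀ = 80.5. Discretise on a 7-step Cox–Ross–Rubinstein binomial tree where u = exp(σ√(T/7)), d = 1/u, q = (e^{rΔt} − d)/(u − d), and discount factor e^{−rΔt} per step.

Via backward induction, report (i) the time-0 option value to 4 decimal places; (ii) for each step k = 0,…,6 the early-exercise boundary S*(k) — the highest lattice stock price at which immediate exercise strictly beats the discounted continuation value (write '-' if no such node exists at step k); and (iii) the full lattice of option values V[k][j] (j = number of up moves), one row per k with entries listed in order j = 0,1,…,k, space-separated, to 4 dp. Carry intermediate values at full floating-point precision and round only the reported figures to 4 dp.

Δt=0.10900  u=1.11217  d=0.89915  q=0.51611  discount=0.99099
step 7 (expiry): payoffs max(K−S,0) = 52.1818 43.1204 31.9122 18.0487 0.9007 0.0000 0.0000 0.0000
step 6: (k=6,j=0): S=42.5383, (K−S)⁺=47.8917, hold=47.0773 ⇒ V=47.8917 exercise | (k=6,j=1): S=52.6161, (K−S)⁺=37.8139, hold=36.9995 ⇒ V=37.8139 exercise | (k=6,j=2): S=65.0815, (K−S)⁺=25.3485, hold=24.5341 ⇒ V=25.3485 exercise | (k=6,j=3): S=80.5000, (K−S)⁺=9.9300, hold=9.1156 ⇒ V=9.9300 exercise | (k=6,j=4): S=99.5714, (K−S)⁺=0.0000, hold=0.4319 ⇒ V=0.4319 continue | (k=6,j=5): S=123.1610, (K−S)⁺=0.0000, hold=0.0000 ⇒ V=0.0000 continue | (k=6,j=6): S=152.3392, (K−S)⁺=0.0000, hold=0.0000 ⇒ V=0.0000 continue  boundary S*=80.5000
step 5: (k=5,j=0): S=47.3096, (K−S)⁺=43.1204, hold=42.3060 ⇒ V=43.1204 exercise | (k=5,j=1): S=58.5178, (K−S)⁺=31.9122, hold=31.0978 ⇒ V=31.9122 exercise | (k=5,j=2): S=72.3813, (K−S)⁺=18.0487, hold=17.2342 ⇒ V=18.0487 exercise | (k=5,j=3): S=89.5293, (K−S)⁺=0.9007, hold=4.9826 ⇒ V=4.9826 continue | (k=5,j=4): S=110.7398, (K−S)⁺=0.0000, hold=0.2071 ⇒ V=0.2071 continue | (k=5,j=5): S=136.9754, (K−S)⁺=0.0000, hold=0.0000 ⇒ V=0.0000 continue  boundary S*=72.3813
step 4: (k=4,j=0): S=52.6161, (K−S)⁺=37.8139, hold=36.9995 ⇒ V=37.8139 exercise | (k=4,j=1): S=65.0815, (K−S)⁺=25.3485, hold=24.5341 ⇒ V=25.3485 exercise | (k=4,j=2): S=80.5000, (K−S)⁺=9.9300, hold=11.2033 ⇒ V=11.2033 continue | (k=4,j=3): S=99.5714, (K−S)⁺=0.0000, hold=2.4953 ⇒ V=2.4953 continue | (k=4,j=4): S=123.1610, (K−S)⁺=0.0000, hold=0.0993 ⇒ V=0.0993 continue  boundary S*=65.0815
step 3: (k=3,j=0): S=58.5178, (K−S)⁺=31.9122, hold=31.0978 ⇒ V=31.9122 exercise | (k=3,j=1): S=72.3813, (K−S)⁺=18.0487, hold=17.8855 ⇒ V=18.0487 exercise | (k=3,j=2): S=89.5293, (K−S)⁺=0.9007, hold=6.6486 ⇒ V=6.6486 continue | (k=3,j=3): S=110.7398, (K−S)⁺=0.0000, hold=1.2474 ⇒ V=1.2474 continue  boundary S*=72.3813
step 2: (k=2,j=0): S=65.0815, (K−S)⁺=25.3485, hold=24.5341 ⇒ V=25.3485 exercise | (k=2,j=1): S=80.5000, (K−S)⁺=9.9300, hold=12.0554 ⇒ V=12.0554 continue | (k=2,j=2): S=99.5714, (K−S)⁺=0.0000, hold=3.8262 ⇒ V=3.8262 continue  boundary S*=65.0815
step 1: (k=1,j=0): S=72.3813, (K−S)⁺=18.0487, hold=18.3213 ⇒ V=18.3213 continue | (k=1,j=1): S=89.5293, (K−S)⁺=0.9007, hold=7.7379 ⇒ V=7.7379 continue  boundary S*=-
step 0: (k=0,j=0): S=80.5000, (K−S)⁺=9.9300, hold=12.7433 ⇒ V=12.7433 continue  boundary S*=-

price = 12.7433
boundary = - - 65.0815 72.3813 65.0815 72.3813 80.5000
tree:
12.7433
18.3213 7.7379
25.3485 12.0554 3.8262
31.9122 18.0487 6.6486 1.2474
37.8139 25.3485 11.2033 2.4953 0.0993
43.1204 31.9122 18.0487 4.9826 0.2071 0.0000
47.8917 37.8139 25.3485 9.9300 0.4319 0.0000 0.0000
52.1818 43.1204 31.9122 18.0487 0.9007 0.0000 0.0000 0.0000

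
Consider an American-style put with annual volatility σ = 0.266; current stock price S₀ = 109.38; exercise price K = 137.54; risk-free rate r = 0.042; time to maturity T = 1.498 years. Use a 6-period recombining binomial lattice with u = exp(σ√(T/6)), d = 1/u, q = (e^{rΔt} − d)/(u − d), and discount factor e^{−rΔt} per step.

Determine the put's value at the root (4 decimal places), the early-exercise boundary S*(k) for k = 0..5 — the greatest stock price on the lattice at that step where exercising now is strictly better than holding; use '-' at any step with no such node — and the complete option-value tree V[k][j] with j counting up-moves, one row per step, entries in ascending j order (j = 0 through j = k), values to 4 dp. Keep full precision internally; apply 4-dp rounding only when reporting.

params: Δt=0.24967 u=1.14215 d=0.87554 q=0.50636 e^(-rΔt)=0.98957
t_6 payoffs: 88.2678 73.2642 53.6920 28.1600 0.0000 0.0000 0.0000
t_5: node(5,0) S=56.2762 payoff=81.2638 vs cont=79.8291 → 81.2638 [stop]  node(5,1) S=73.4125 payoff=64.1275 vs cont=62.6928 → 64.1275 [stop]  node(5,2) S=95.7669 payoff=41.7731 vs cont=40.3384 → 41.7731 [stop]  node(5,3) S=124.9282 payoff=12.6118 vs cont=13.7559 → 13.7559 [wait]  node(5,4) S=162.9693 payoff=0.0000 vs cont=0.0000 → 0.0000 [wait]  node(5,5) S=212.5941 payoff=0.0000 vs cont=0.0000 → 0.0000 [wait]  ⇒ S*(5)=95.7669
t_4: node(4,0) S=64.2758 payoff=73.2642 vs cont=71.8295 → 73.2642 [stop]  node(4,1) S=83.8480 payoff=53.6920 vs cont=52.2573 → 53.6920 [stop]  node(4,2) S=109.3800 payoff=28.1600 vs cont=27.2986 → 28.1600 [stop]  node(4,3) S=142.6866 payoff=0.0000 vs cont=6.7196 → 6.7196 [wait]  node(4,4) S=186.1352 payoff=0.0000 vs cont=0.0000 → 0.0000 [wait]  ⇒ S*(4)=109.3800
t_3: node(3,0) S=73.4125 payoff=64.1275 vs cont=62.6928 → 64.1275 [stop]  node(3,1) S=95.7669 payoff=41.7731 vs cont=40.3384 → 41.7731 [stop]  node(3,2) S=124.9282 payoff=12.6118 vs cont=17.1230 → 17.1230 [wait]  node(3,3) S=162.9693 payoff=0.0000 vs cont=3.2825 → 3.2825 [wait]  ⇒ S*(3)=95.7669
t_2: node(2,0) S=83.8480 payoff=53.6920 vs cont=52.2573 → 53.6920 [stop]  node(2,1) S=109.3800 payoff=28.1600 vs cont=28.9858 → 28.9858 [wait]  node(2,2) S=142.6866 payoff=0.0000 vs cont=10.0092 → 10.0092 [wait]  ⇒ S*(2)=83.8480
t_1: node(1,0) S=95.7669 payoff=41.7731 vs cont=40.7522 → 41.7731 [stop]  node(1,1) S=124.9282 payoff=12.6118 vs cont=19.1747 → 19.1747 [wait]  ⇒ S*(1)=95.7669
t_0: node(0,0) S=109.3800 payoff=28.1600 vs cont=30.0138 → 30.0138 [wait]  ⇒ S*(0)=-

price = 30.0138
boundary = - 95.7669 83.8480 95.7669 109.3800 95.7669
tree:
30.0138
41.7731 19.1747
53.6920 28.9858 10.0092
64.1275 41.7731 17.1230 3.2825
73.2642 53.6920 28.1600 6.7196 0.0000
81.2638 64.1275 41.7731 13.7559 0.0000 0.0000
88.2678 73.2642 53.6920 28.1600 0.0000 0.0000 0.0000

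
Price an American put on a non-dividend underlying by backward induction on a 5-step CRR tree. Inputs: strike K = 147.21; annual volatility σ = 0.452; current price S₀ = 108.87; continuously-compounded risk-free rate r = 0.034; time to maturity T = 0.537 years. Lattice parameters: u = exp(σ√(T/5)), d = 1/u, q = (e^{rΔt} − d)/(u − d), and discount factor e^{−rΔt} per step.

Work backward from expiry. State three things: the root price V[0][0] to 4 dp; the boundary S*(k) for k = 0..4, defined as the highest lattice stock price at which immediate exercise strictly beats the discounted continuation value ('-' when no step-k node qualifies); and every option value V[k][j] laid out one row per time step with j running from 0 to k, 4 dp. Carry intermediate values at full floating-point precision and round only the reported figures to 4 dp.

Δt=0.10740  u=1.15966  d=0.86232  q=0.47534  discount=0.99636
step 5 (expiry): payoffs max(K−S,0) = 95.3001 77.4007 53.3293 20.9575 0.0000 0.0000
step 4: (k=4,j=0): S=60.1979, (K−S)⁺=87.0121, hold=86.4755 ⇒ V=87.0121 exercise | (k=4,j=1): S=80.9552, (K−S)⁺=66.2548, hold=65.7182 ⇒ V=66.2548 exercise | (k=4,j=2): S=108.8700, (K−S)⁺=38.3400, hold=37.8034 ⇒ V=38.3400 exercise | (k=4,j=3): S=146.4103, (K−S)⁺=0.7997, hold=10.9555 ⇒ V=10.9555 continue | (k=4,j=4): S=196.8951, (K−S)⁺=0.0000, hold=0.0000 ⇒ V=0.0000 continue  boundary S*=108.8700
step 3: (k=3,j=0): S=69.8093, (K−S)⁺=77.4007, hold=76.8641 ⇒ V=77.4007 exercise | (k=3,j=1): S=93.8807, (K−S)⁺=53.3293, hold=52.7927 ⇒ V=53.3293 exercise | (k=3,j=2): S=126.2525, (K−S)⁺=20.9575, hold=25.2308 ⇒ V=25.2308 continue | (k=3,j=3): S=169.7865, (K−S)⁺=0.0000, hold=5.7270 ⇒ V=5.7270 continue  boundary S*=93.8807
step 2: (k=2,j=0): S=80.9552, (K−S)⁺=66.2548, hold=65.7182 ⇒ V=66.2548 exercise | (k=2,j=1): S=108.8700, (K−S)⁺=38.3400, hold=39.8273 ⇒ V=39.8273 continue | (k=2,j=2): S=146.4103, (K−S)⁺=0.7997, hold=15.9017 ⇒ V=15.9017 continue  boundary S*=80.9552
step 1: (k=1,j=0): S=93.8807, (K−S)⁺=53.3293, hold=53.4971 ⇒ V=53.4971 continue | (k=1,j=1): S=126.2525, (K−S)⁺=20.9575, hold=28.3508 ⇒ V=28.3508 continue  boundary S*=-
step 0: (k=0,j=0): S=108.8700, (K−S)⁺=38.3400, hold=41.3927 ⇒ V=41.3927 continue  boundary S*=-

price = 41.3927
boundary = - - 80.9552 93.8807 108.8700
tree:
41.3927
53.4971 28.3508
66.2548 39.8273 15.9017
77.4007 53.3293 25.2308 5.7270
87.0121 66.2548 38.3400 10.9555 0.0000
95.3001 77.4007 53.3293 20.9575 0.0000 0.0000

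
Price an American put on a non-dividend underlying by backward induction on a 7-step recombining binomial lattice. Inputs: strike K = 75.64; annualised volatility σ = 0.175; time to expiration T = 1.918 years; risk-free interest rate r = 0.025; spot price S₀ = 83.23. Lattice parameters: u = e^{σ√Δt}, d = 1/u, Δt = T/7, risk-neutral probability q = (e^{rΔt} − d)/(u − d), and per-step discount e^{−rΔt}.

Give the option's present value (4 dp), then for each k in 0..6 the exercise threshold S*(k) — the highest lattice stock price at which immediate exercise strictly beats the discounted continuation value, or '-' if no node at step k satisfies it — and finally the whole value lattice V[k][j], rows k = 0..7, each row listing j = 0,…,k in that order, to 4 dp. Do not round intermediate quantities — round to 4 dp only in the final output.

Δt=0.27400  u=1.09593  d=0.91247  q=0.51458  discount=0.99317
step 7 (expiry): payoffs max(K−S,0) = 31.8072 22.9941 12.4089 0.0000 0.0000 0.0000 0.0000 0.0000
step 6: (k=6,j=0): S=48.0377, (K−S)⁺=27.6023, hold=27.0860 ⇒ V=27.6023 exercise | (k=6,j=1): S=57.6963, (K−S)⁺=17.9437, hold=17.4274 ⇒ V=17.9437 exercise | (k=6,j=2): S=69.2969, (K−S)⁺=6.3431, hold=5.9824 ⇒ V=6.3431 exercise | (k=6,j=3): S=83.2300, (K−S)⁺=0.0000, hold=0.0000 ⇒ V=0.0000 continue | (k=6,j=4): S=99.9645, (K−S)⁺=0.0000, hold=0.0000 ⇒ V=0.0000 continue | (k=6,j=5): S=120.0638, (K−S)⁺=0.0000, hold=0.0000 ⇒ V=0.0000 continue | (k=6,j=6): S=144.2042, (K−S)⁺=0.0000, hold=0.0000 ⇒ V=0.0000 continue  boundary S*=69.2969
step 5: (k=5,j=0): S=52.6459, (K−S)⁺=22.9941, hold=22.4777 ⇒ V=22.9941 exercise | (k=5,j=1): S=63.2311, (K−S)⁺=12.4089, hold=11.8925 ⇒ V=12.4089 exercise | (k=5,j=2): S=75.9446, (K−S)⁺=0.0000, hold=3.0580 ⇒ V=3.0580 continue | (k=5,j=3): S=91.2143, (K−S)⁺=0.0000, hold=0.0000 ⇒ V=0.0000 continue | (k=5,j=4): S=109.5542, (K−S)⁺=0.0000, hold=0.0000 ⇒ V=0.0000 continue | (k=5,j=5): S=131.5815, (K−S)⁺=0.0000, hold=0.0000 ⇒ V=0.0000 continue  boundary S*=63.2311
step 4: (k=4,j=0): S=57.6963, (K−S)⁺=17.9437, hold=17.4274 ⇒ V=17.9437 exercise | (k=4,j=1): S=69.2969, (K−S)⁺=6.3431, hold=7.5453 ⇒ V=7.5453 continue | (k=4,j=2): S=83.2300, (K−S)⁺=0.0000, hold=1.4743 ⇒ V=1.4743 continue | (k=4,j=3): S=99.9645, (K−S)⁺=0.0000, hold=0.0000 ⇒ V=0.0000 continue | (k=4,j=4): S=120.0638, (K−S)⁺=0.0000, hold=0.0000 ⇒ V=0.0000 continue  boundary S*=57.6963
step 3: (k=3,j=0): S=63.2311, (K−S)⁺=12.4089, hold=12.5069 ⇒ V=12.5069 continue | (k=3,j=1): S=75.9446, (K−S)⁺=0.0000, hold=4.3911 ⇒ V=4.3911 continue | (k=3,j=2): S=91.2143, (K−S)⁺=0.0000, hold=0.7108 ⇒ V=0.7108 continue | (k=3,j=3): S=109.5542, (K−S)⁺=0.0000, hold=0.0000 ⇒ V=0.0000 continue  boundary S*=-
step 2: (k=2,j=0): S=69.2969, (K−S)⁺=6.3431, hold=8.2738 ⇒ V=8.2738 continue | (k=2,j=1): S=83.2300, (K−S)⁺=0.0000, hold=2.4802 ⇒ V=2.4802 continue | (k=2,j=2): S=99.9645, (K−S)⁺=0.0000, hold=0.3427 ⇒ V=0.3427 continue  boundary S*=-
step 1: (k=1,j=0): S=75.9446, (K−S)⁺=0.0000, hold=5.2564 ⇒ V=5.2564 continue | (k=1,j=1): S=91.2143, (K−S)⁺=0.0000, hold=1.3709 ⇒ V=1.3709 continue  boundary S*=-
step 0: (k=0,j=0): S=83.2300, (K−S)⁺=0.0000, hold=3.2347 ⇒ V=3.2347 continue  boundary S*=-

price = 3.2347
boundary = - - - - 57.6963 63.2311 69.2969
tree:
3.2347
5.2564 1.3709
8.2738 2.4802 0.3427
12.5069 4.3911 0.7108 0.0000
17.9437 7.5453 1.4743 0.0000 0.0000
22.9941 12.4089 3.0580 0.0000 0.0000 0.0000
27.6023 17.9437 6.3431 0.0000 0.0000 0.0000 0.0000
31.8072 22.9941 12.4089 0.0000 0.0000 0.0000 0.0000 0.0000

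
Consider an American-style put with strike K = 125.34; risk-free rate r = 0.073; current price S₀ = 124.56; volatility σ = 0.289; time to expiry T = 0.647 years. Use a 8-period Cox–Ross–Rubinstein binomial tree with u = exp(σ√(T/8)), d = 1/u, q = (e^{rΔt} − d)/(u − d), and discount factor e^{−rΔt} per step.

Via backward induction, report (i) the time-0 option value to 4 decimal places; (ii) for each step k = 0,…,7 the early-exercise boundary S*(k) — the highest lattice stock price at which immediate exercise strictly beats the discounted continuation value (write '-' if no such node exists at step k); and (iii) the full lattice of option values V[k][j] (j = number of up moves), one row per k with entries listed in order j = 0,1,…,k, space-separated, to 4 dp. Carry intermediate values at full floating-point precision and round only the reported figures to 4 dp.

price = 9.5065
boundary = - - - 97.3415 89.6612 97.3415 105.6797 114.7321
tree:
9.5065
14.1085 5.2896
20.2548 8.4926 2.3394
27.9985 13.2080 4.1574 0.6572
35.6788 19.7318 7.2269 1.3197 0.0420
42.7531 27.9985 12.1874 2.6469 0.0872 0.0000
49.2693 35.6788 19.6603 5.3023 0.1810 0.0000 0.0000
55.2713 42.7531 27.9985 10.6079 0.3757 0.0000 0.0000 0.0000
60.7998 49.2693 35.6788 19.6603 0.7800 0.0000 0.0000 0.0000 0.0000

Δt=0.08088  u=1.08566  d=0.92110  q=0.51545  discount=0.99411
step 8 (expiry): payoffs max(K−S,0) = 60.7998 49.2693 35.6788 19.6603 0.7800 0.0000 0.0000 0.0000 0.0000
step 7: (k=7,j=0): S=70.0687, (K−S)⁺=55.2713, hold=54.5335 ⇒ V=55.2713 exercise | (k=7,j=1): S=82.5869, (K−S)⁺=42.7531, hold=42.0153 ⇒ V=42.7531 exercise | (k=7,j=2): S=97.3415, (K−S)⁺=27.9985, hold=27.2607 ⇒ V=27.9985 exercise | (k=7,j=3): S=114.7321, (K−S)⁺=10.6079, hold=9.8701 ⇒ V=10.6079 exercise | (k=7,j=4): S=135.2297, (K−S)⁺=0.0000, hold=0.3757 ⇒ V=0.3757 continue | (k=7,j=5): S=159.3893, (K−S)⁺=0.0000, hold=0.0000 ⇒ V=0.0000 continue | (k=7,j=6): S=187.8651, (K−S)⁺=0.0000, hold=0.0000 ⇒ V=0.0000 continue | (k=7,j=7): S=221.4283, (K−S)⁺=0.0000, hold=0.0000 ⇒ V=0.0000 continue  boundary S*=114.7321
step 6: (k=6,j=0): S=76.0707, (K−S)⁺=49.2693, hold=48.5315 ⇒ V=49.2693 exercise | (k=6,j=1): S=89.6612, (K−S)⁺=35.6788, hold=34.9410 ⇒ V=35.6788 exercise | (k=6,j=2): S=105.6797, (K−S)⁺=19.6603, hold=18.9225 ⇒ V=19.6603 exercise | (k=6,j=3): S=124.5600, (K−S)⁺=0.7800, hold=5.3023 ⇒ V=5.3023 continue | (k=6,j=4): S=146.8134, (K−S)⁺=0.0000, hold=0.1810 ⇒ V=0.1810 continue | (k=6,j=5): S=173.0424, (K−S)⁺=0.0000, hold=0.0000 ⇒ V=0.0000 continue | (k=6,j=6): S=203.9575, (K−S)⁺=0.0000, hold=0.0000 ⇒ V=0.0000 continue  boundary S*=105.6797
step 5: (k=5,j=0): S=82.5869, (K−S)⁺=42.7531, hold=42.0153 ⇒ V=42.7531 exercise | (k=5,j=1): S=97.3415, (K−S)⁺=27.9985, hold=27.2607 ⇒ V=27.9985 exercise | (k=5,j=2): S=114.7321, (K−S)⁺=10.6079, hold=12.1874 ⇒ V=12.1874 continue | (k=5,j=3): S=135.2297, (K−S)⁺=0.0000, hold=2.6469 ⇒ V=2.6469 continue | (k=5,j=4): S=159.3893, (K−S)⁺=0.0000, hold=0.0872 ⇒ V=0.0872 continue | (k=5,j=5): S=187.8651, (K−S)⁺=0.0000, hold=0.0000 ⇒ V=0.0000 continue  boundary S*=97.3415
step 4: (k=4,j=0): S=89.6612, (K−S)⁺=35.6788, hold=34.9410 ⇒ V=35.6788 exercise | (k=4,j=1): S=105.6797, (K−S)⁺=19.6603, hold=19.7318 ⇒ V=19.7318 continue | (k=4,j=2): S=124.5600, (K−S)⁺=0.7800, hold=7.2269 ⇒ V=7.2269 continue | (k=4,j=3): S=146.8134, (K−S)⁺=0.0000, hold=1.3197 ⇒ V=1.3197 continue | (k=4,j=4): S=173.0424, (K−S)⁺=0.0000, hold=0.0420 ⇒ V=0.0420 continue  boundary S*=89.6612
step 3: (k=3,j=0): S=97.3415, (K−S)⁺=27.9985, hold=27.2973 ⇒ V=27.9985 exercise | (k=3,j=1): S=114.7321, (K−S)⁺=10.6079, hold=13.2080 ⇒ V=13.2080 continue | (k=3,j=2): S=135.2297, (K−S)⁺=0.0000, hold=4.1574 ⇒ V=4.1574 continue | (k=3,j=3): S=159.3893, (K−S)⁺=0.0000, hold=0.6572 ⇒ V=0.6572 continue  boundary S*=97.3415
step 2: (k=2,j=0): S=105.6797, (K−S)⁺=19.6603, hold=20.2548 ⇒ V=20.2548 continue | (k=2,j=1): S=124.5600, (K−S)⁺=0.7800, hold=8.4926 ⇒ V=8.4926 continue | (k=2,j=2): S=146.8134, (K−S)⁺=0.0000, hold=2.3394 ⇒ V=2.3394 continue  boundary S*=-
step 1: (k=1,j=0): S=114.7321, (K−S)⁺=10.6079, hold=14.1085 ⇒ V=14.1085 continue | (k=1,j=1): S=135.2297, (K−S)⁺=0.0000, hold=5.2896 ⇒ V=5.2896 continue  boundary S*=-
step 0: (k=0,j=0): S=124.5600, (K−S)⁺=0.7800, hold=9.5065 ⇒ V=9.5065 continue  boundary S*=-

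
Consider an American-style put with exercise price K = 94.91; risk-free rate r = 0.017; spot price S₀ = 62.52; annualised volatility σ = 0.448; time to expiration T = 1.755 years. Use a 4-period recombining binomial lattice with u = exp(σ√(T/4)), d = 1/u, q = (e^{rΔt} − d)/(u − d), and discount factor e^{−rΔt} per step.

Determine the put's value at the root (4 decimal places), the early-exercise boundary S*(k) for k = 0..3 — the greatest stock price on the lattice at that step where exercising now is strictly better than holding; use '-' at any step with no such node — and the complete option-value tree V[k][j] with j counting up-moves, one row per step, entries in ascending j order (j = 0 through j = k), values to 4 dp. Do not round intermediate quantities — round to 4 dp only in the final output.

Δt=0.43875, u=1.34548, d=0.74323, q=0.43878, disc=e^(-rΔt)=0.99257
k=4 terminal: V=max(K-S,0) → 75.8327 60.3743 32.3900 0.0000 0.0000
k=3: j=0 S=25.6680 intr=69.2420 cont=68.5367 V=69.2420[EX]; j=1 S=46.4669 intr=48.4431 cont=47.7379 V=48.4431[EX]; j=2 S=84.1191 intr=10.7909 cont=18.0427 V=18.0427[hold]; j=3 S=152.2811 intr=0.0000 cont=0.0000 V=0.0000[hold]  S*(3)=46.4669
k=2: j=0 S=34.5357 intr=60.3743 cont=59.6691 V=60.3743[EX]; j=1 S=62.5200 intr=32.3900 cont=34.8431 V=34.8431[hold]; j=2 S=113.1802 intr=0.0000 cont=10.0506 V=10.0506[hold]  S*(2)=34.5357
k=1: j=0 S=46.4669 intr=48.4431 cont=48.8062 V=48.8062[hold]; j=1 S=84.1191 intr=10.7909 cont=23.7864 V=23.7864[hold]  S*(1)=-
k=0: j=0 S=62.5200 intr=32.3900 cont=37.5468 V=37.5468[hold]  S*(0)=-

price = 37.5468
boundary = - - 34.5357 46.4669
tree:
37.5468
48.8062 23.7864
60.3743 34.8431 10.0506
69.2420 48.4431 18.0427 0.0000
75.8327 60.3743 32.3900 0.0000 0.0000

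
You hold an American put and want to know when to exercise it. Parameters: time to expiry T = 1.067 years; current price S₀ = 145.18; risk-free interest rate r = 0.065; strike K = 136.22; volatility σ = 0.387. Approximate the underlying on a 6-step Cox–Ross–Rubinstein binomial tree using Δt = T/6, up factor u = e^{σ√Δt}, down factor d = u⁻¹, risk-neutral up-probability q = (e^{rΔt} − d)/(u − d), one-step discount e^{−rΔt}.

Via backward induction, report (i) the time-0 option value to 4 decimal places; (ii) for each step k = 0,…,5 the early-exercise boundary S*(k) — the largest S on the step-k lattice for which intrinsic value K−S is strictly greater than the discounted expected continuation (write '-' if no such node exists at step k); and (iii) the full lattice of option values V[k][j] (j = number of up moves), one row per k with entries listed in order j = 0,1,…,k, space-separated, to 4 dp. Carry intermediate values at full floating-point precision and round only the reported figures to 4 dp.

params: Δt=0.17783 u=1.17727 d=0.84942 q=0.49475 e^(-rΔt)=0.98851
t_6 payoffs: 81.6884 60.6410 31.4700 0.0000 0.0000 0.0000 0.0000
t_5: node(5,0) S=64.1985 payoff=72.0215 vs cont=70.4560 → 72.0215 [stop]  node(5,1) S=88.9769 payoff=47.2431 vs cont=45.6775 → 47.2431 [stop]  node(5,2) S=123.3191 payoff=12.9009 vs cont=15.7174 → 15.7174 [wait]  node(5,3) S=170.9162 payoff=0.0000 vs cont=0.0000 → 0.0000 [wait]  node(5,4) S=236.8842 payoff=0.0000 vs cont=0.0000 → 0.0000 [wait]  node(5,5) S=328.3137 payoff=0.0000 vs cont=0.0000 → 0.0000 [wait]  ⇒ S*(5)=88.9769
t_4: node(4,0) S=75.5790 payoff=60.6410 vs cont=59.0755 → 60.6410 [stop]  node(4,1) S=104.7500 payoff=31.4700 vs cont=31.2820 → 31.4700 [stop]  node(4,2) S=145.1800 payoff=0.0000 vs cont=7.8499 → 7.8499 [wait]  node(4,3) S=201.2147 payoff=0.0000 vs cont=0.0000 → 0.0000 [wait]  node(4,4) S=278.8769 payoff=0.0000 vs cont=0.0000 → 0.0000 [wait]  ⇒ S*(4)=104.7500
t_3: node(3,0) S=88.9769 payoff=47.2431 vs cont=45.6775 → 47.2431 [stop]  node(3,1) S=123.3191 payoff=12.9009 vs cont=19.5565 → 19.5565 [wait]  node(3,2) S=170.9162 payoff=0.0000 vs cont=3.9206 → 3.9206 [wait]  node(3,3) S=236.8842 payoff=0.0000 vs cont=0.0000 → 0.0000 [wait]  ⇒ S*(3)=88.9769
t_2: node(2,0) S=104.7500 payoff=31.4700 vs cont=33.1596 → 33.1596 [wait]  node(2,1) S=145.1800 payoff=0.0000 vs cont=11.6848 → 11.6848 [wait]  node(2,2) S=201.2147 payoff=0.0000 vs cont=1.9581 → 1.9581 [wait]  ⇒ S*(2)=-
t_1: node(1,0) S=123.3191 payoff=12.9009 vs cont=22.2759 → 22.2759 [wait]  node(1,1) S=170.9162 payoff=0.0000 vs cont=6.7935 → 6.7935 [wait]  ⇒ S*(1)=-
t_0: node(0,0) S=145.1800 payoff=0.0000 vs cont=14.4479 → 14.4479 [wait]  ⇒ S*(0)=-

price = 14.4479
boundary = - - - 88.9769 104.7500 88.9769
tree:
14.4479
22.2759 6.7935
33.1596 11.6848 1.9581
47.2431 19.5565 3.9206 0.0000
60.6410 31.4700 7.8499 0.0000 0.0000
72.0215 47.2431 15.7174 0.0000 0.0000 0.0000
81.6884 60.6410 31.4700 0.0000 0.0000 0.0000 0.0000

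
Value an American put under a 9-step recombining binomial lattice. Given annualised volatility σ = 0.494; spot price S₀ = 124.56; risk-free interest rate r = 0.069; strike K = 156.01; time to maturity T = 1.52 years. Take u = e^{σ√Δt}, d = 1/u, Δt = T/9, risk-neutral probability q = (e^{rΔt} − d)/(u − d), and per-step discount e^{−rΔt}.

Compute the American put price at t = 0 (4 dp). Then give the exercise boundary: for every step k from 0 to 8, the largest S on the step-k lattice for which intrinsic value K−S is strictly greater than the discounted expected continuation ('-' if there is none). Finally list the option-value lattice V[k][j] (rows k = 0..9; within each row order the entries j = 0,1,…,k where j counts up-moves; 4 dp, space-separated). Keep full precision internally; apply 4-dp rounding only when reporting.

Δt=0.16889  u=1.22509  d=0.81627  q=0.47809  discount=0.98841
step 9 (expiry): payoffs max(K−S,0) = 135.9715 125.9353 110.8725 88.2655 54.3359 3.4127 0.0000 0.0000 0.0000 0.0000
step 8: (k=8,j=0): S=24.5490, (K−S)⁺=131.4610, hold=129.6535 ⇒ V=131.4610 exercise | (k=8,j=1): S=36.8442, (K−S)⁺=119.1658, hold=117.3583 ⇒ V=119.1658 exercise | (k=8,j=2): S=55.2976, (K−S)⁺=100.7124, hold=98.9050 ⇒ V=100.7124 exercise | (k=8,j=3): S=82.9932, (K−S)⁺=73.0168, hold=71.2094 ⇒ V=73.0168 exercise | (k=8,j=4): S=124.5600, (K−S)⁺=31.4500, hold=29.6425 ⇒ V=31.4500 exercise | (k=8,j=5): S=186.9455, (K−S)⁺=0.0000, hold=1.7605 ⇒ V=1.7605 continue | (k=8,j=6): S=280.5765, (K−S)⁺=0.0000, hold=0.0000 ⇒ V=0.0000 continue | (k=8,j=7): S=421.1023, (K−S)⁺=0.0000, hold=0.0000 ⇒ V=0.0000 continue | (k=8,j=8): S=632.0099, (K−S)⁺=0.0000, hold=0.0000 ⇒ V=0.0000 continue  boundary S*=124.5600
step 7: (k=7,j=0): S=30.0747, (K−S)⁺=125.9353, hold=124.1278 ⇒ V=125.9353 exercise | (k=7,j=1): S=45.1375, (K−S)⁺=110.8725, hold=109.0650 ⇒ V=110.8725 exercise | (k=7,j=2): S=67.7445, (K−S)⁺=88.2655, hold=86.4580 ⇒ V=88.2655 exercise | (k=7,j=3): S=101.6741, (K−S)⁺=54.3359, hold=52.5284 ⇒ V=54.3359 exercise | (k=7,j=4): S=152.5973, (K−S)⁺=3.4127, hold=17.0558 ⇒ V=17.0558 continue | (k=7,j=5): S=229.0251, (K−S)⁺=0.0000, hold=0.9082 ⇒ V=0.9082 continue | (k=7,j=6): S=343.7316, (K−S)⁺=0.0000, hold=0.0000 ⇒ V=0.0000 continue | (k=7,j=7): S=515.8884, (K−S)⁺=0.0000, hold=0.0000 ⇒ V=0.0000 continue  boundary S*=101.6741
step 6: (k=6,j=0): S=36.8442, (K−S)⁺=119.1658, hold=117.3583 ⇒ V=119.1658 exercise | (k=6,j=1): S=55.2976, (K−S)⁺=100.7124, hold=98.9050 ⇒ V=100.7124 exercise | (k=6,j=2): S=82.9932, (K−S)⁺=73.0168, hold=71.2094 ⇒ V=73.0168 exercise | (k=6,j=3): S=124.5600, (K−S)⁺=31.4500, hold=36.0896 ⇒ V=36.0896 continue | (k=6,j=4): S=186.9455, (K−S)⁺=0.0000, hold=9.2276 ⇒ V=9.2276 continue | (k=6,j=5): S=280.5765, (K−S)⁺=0.0000, hold=0.4685 ⇒ V=0.4685 continue | (k=6,j=6): S=421.1023, (K−S)⁺=0.0000, hold=0.0000 ⇒ V=0.0000 continue  boundary S*=82.9932
step 5: (k=5,j=0): S=45.1375, (K−S)⁺=110.8725, hold=109.0650 ⇒ V=110.8725 exercise | (k=5,j=1): S=67.7445, (K−S)⁺=88.2655, hold=86.4580 ⇒ V=88.2655 exercise | (k=5,j=2): S=101.6741, (K−S)⁺=54.3359, hold=54.7208 ⇒ V=54.7208 continue | (k=5,j=3): S=152.5973, (K−S)⁺=3.4127, hold=22.9778 ⇒ V=22.9778 continue | (k=5,j=4): S=229.0251, (K−S)⁺=0.0000, hold=4.9816 ⇒ V=4.9816 continue | (k=5,j=5): S=343.7316, (K−S)⁺=0.0000, hold=0.2417 ⇒ V=0.2417 continue  boundary S*=67.7445
step 4: (k=4,j=0): S=55.2976, (K−S)⁺=100.7124, hold=98.9050 ⇒ V=100.7124 exercise | (k=4,j=1): S=82.9932, (K−S)⁺=73.0168, hold=71.3913 ⇒ V=73.0168 exercise | (k=4,j=2): S=124.5600, (K−S)⁺=31.4500, hold=39.0866 ⇒ V=39.0866 continue | (k=4,j=3): S=186.9455, (K−S)⁺=0.0000, hold=14.2074 ⇒ V=14.2074 continue | (k=4,j=4): S=280.5765, (K−S)⁺=0.0000, hold=2.6840 ⇒ V=2.6840 continue  boundary S*=82.9932
step 3: (k=3,j=0): S=67.7445, (K−S)⁺=88.2655, hold=86.4580 ⇒ V=88.2655 exercise | (k=3,j=1): S=101.6741, (K−S)⁺=54.3359, hold=56.1371 ⇒ V=56.1371 continue | (k=3,j=2): S=152.5973, (K−S)⁺=3.4127, hold=26.8770 ⇒ V=26.8770 continue | (k=3,j=3): S=229.0251, (K−S)⁺=0.0000, hold=8.5974 ⇒ V=8.5974 continue  boundary S*=67.7445
step 2: (k=2,j=0): S=82.9932, (K−S)⁺=73.0168, hold=72.0605 ⇒ V=73.0168 exercise | (k=2,j=1): S=124.5600, (K−S)⁺=31.4500, hold=41.6598 ⇒ V=41.6598 continue | (k=2,j=2): S=186.9455, (K−S)⁺=0.0000, hold=17.9276 ⇒ V=17.9276 continue  boundary S*=82.9932
step 1: (k=1,j=0): S=101.6741, (K−S)⁺=54.3359, hold=57.3531 ⇒ V=57.3531 continue | (k=1,j=1): S=152.5973, (K−S)⁺=3.4127, hold=29.9624 ⇒ V=29.9624 continue  boundary S*=-
step 0: (k=0,j=0): S=124.5600, (K−S)⁺=31.4500, hold=43.7451 ⇒ V=43.7451 continue  boundary S*=-

price = 43.7451
boundary = - - 82.9932 67.7445 82.9932 67.7445 82.9932 101.6741 124.5600
tree:
43.7451
57.3531 29.9624
73.0168 41.6598 17.9276
88.2655 56.1371 26.8770 8.5974
100.7124 73.0168 39.0866 14.2074 2.6840
110.8725 88.2655 54.7208 22.9778 4.9816 0.2417
119.1658 100.7124 73.0168 36.0896 9.2276 0.4685 0.0000
125.9353 110.8725 88.2655 54.3359 17.0558 0.9082 0.0000 0.0000
131.4610 119.1658 100.7124 73.0168 31.4500 1.7605 0.0000 0.0000 0.0000
135.9715 125.9353 110.8725 88.2655 54.3359 3.4127 0.0000 0.0000 0.0000 0.0000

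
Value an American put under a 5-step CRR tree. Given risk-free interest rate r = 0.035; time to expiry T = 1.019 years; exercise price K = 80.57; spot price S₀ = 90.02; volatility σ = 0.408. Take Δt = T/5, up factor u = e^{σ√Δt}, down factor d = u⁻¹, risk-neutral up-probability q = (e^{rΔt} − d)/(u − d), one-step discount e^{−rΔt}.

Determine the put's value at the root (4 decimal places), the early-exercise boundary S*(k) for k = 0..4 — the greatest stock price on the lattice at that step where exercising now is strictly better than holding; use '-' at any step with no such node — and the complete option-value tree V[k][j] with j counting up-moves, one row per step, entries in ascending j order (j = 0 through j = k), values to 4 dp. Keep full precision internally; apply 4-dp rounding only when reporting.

Δt=0.20380  u=1.20224  d=0.83178  q=0.47341  discount=0.99289
step 5 (expiry): payoffs max(K−S,0) = 44.7291 28.7660 5.6932 0.0000 0.0000 0.0000
step 4: (k=4,j=0): S=43.0895, (K−S)⁺=37.4805, hold=36.9079 ⇒ V=37.4805 exercise | (k=4,j=1): S=62.2809, (K−S)⁺=18.2891, hold=17.7164 ⇒ V=18.2891 exercise | (k=4,j=2): S=90.0200, (K−S)⁺=0.0000, hold=2.9767 ⇒ V=2.9767 continue | (k=4,j=3): S=130.1137, (K−S)⁺=0.0000, hold=0.0000 ⇒ V=0.0000 continue | (k=4,j=4): S=188.0646, (K−S)⁺=0.0000, hold=0.0000 ⇒ V=0.0000 continue  boundary S*=62.2809
step 3: (k=3,j=0): S=51.8040, (K−S)⁺=28.7660, hold=28.1934 ⇒ V=28.7660 exercise | (k=3,j=1): S=74.8768, (K−S)⁺=5.6932, hold=10.9617 ⇒ V=10.9617 continue | (k=3,j=2): S=108.2259, (K−S)⁺=0.0000, hold=1.5564 ⇒ V=1.5564 continue | (k=3,j=3): S=156.4282, (K−S)⁺=0.0000, hold=0.0000 ⇒ V=0.0000 continue  boundary S*=51.8040
step 2: (k=2,j=0): S=62.2809, (K−S)⁺=18.2891, hold=20.1928 ⇒ V=20.1928 continue | (k=2,j=1): S=90.0200, (K−S)⁺=0.0000, hold=6.4629 ⇒ V=6.4629 continue | (k=2,j=2): S=130.1137, (K−S)⁺=0.0000, hold=0.8138 ⇒ V=0.8138 continue  boundary S*=-
step 1: (k=1,j=0): S=74.8768, (K−S)⁺=5.6932, hold=13.5956 ⇒ V=13.5956 continue | (k=1,j=1): S=108.2259, (K−S)⁺=0.0000, hold=3.7616 ⇒ V=3.7616 continue  boundary S*=-
step 0: (k=0,j=0): S=90.0200, (K−S)⁺=0.0000, hold=8.8766 ⇒ V=8.8766 continue  boundary S*=-

price = 8.8766
boundary = - - - 51.8040 62.2809
tree:
8.8766
13.5956 3.7616
20.1928 6.4629 0.8138
28.7660 10.9617 1.5564 0.0000
37.4805 18.2891 2.9767 0.0000 0.0000
44.7291 28.7660 5.6932 0.0000 0.0000 0.0000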